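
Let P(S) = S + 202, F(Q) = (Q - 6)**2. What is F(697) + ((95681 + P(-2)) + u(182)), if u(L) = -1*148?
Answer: 573214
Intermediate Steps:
F(Q) = (-6 + Q)**2
u(L) = -148
P(S) = 202 + S
F(697) + ((95681 + P(-2)) + u(182)) = (-6 + 697)**2 + ((95681 + (202 - 2)) - 148) = 691**2 + ((95681 + 200) - 148) = 477481 + (95881 - 148) = 477481 + 95733 = 573214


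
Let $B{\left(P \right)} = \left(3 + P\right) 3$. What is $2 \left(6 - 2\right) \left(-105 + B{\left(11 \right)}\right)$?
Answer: $-504$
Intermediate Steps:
$B{\left(P \right)} = 9 + 3 P$
$2 \left(6 - 2\right) \left(-105 + B{\left(11 \right)}\right) = 2 \left(6 - 2\right) \left(-105 + \left(9 + 3 \cdot 11\right)\right) = 2 \cdot 4 \left(-105 + \left(9 + 33\right)\right) = 8 \left(-105 + 42\right) = 8 \left(-63\right) = -504$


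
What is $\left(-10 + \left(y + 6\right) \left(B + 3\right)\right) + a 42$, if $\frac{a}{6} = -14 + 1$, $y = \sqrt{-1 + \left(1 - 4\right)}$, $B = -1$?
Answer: $-3274 + 4 i \approx -3274.0 + 4.0 i$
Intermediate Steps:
$y = 2 i$ ($y = \sqrt{-1 - 3} = \sqrt{-4} = 2 i \approx 2.0 i$)
$a = -78$ ($a = 6 \left(-14 + 1\right) = 6 \left(-13\right) = -78$)
$\left(-10 + \left(y + 6\right) \left(B + 3\right)\right) + a 42 = \left(-10 + \left(2 i + 6\right) \left(-1 + 3\right)\right) - 3276 = \left(-10 + \left(6 + 2 i\right) 2\right) - 3276 = \left(-10 + \left(12 + 4 i\right)\right) - 3276 = \left(2 + 4 i\right) - 3276 = -3274 + 4 i$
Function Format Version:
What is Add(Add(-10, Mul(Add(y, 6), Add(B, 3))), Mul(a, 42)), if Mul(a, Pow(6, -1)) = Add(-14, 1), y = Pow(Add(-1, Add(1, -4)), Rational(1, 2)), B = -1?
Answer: Add(-3274, Mul(4, I)) ≈ Add(-3274.0, Mul(4.0000, I))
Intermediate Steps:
y = Mul(2, I) (y = Pow(Add(-1, -3), Rational(1, 2)) = Pow(-4, Rational(1, 2)) = Mul(2, I) ≈ Mul(2.0000, I))
a = -78 (a = Mul(6, Add(-14, 1)) = Mul(6, -13) = -78)
Add(Add(-10, Mul(Add(y, 6), Add(B, 3))), Mul(a, 42)) = Add(Add(-10, Mul(Add(Mul(2, I), 6), Add(-1, 3))), Mul(-78, 42)) = Add(Add(-10, Mul(Add(6, Mul(2, I)), 2)), -3276) = Add(Add(-10, Add(12, Mul(4, I))), -3276) = Add(Add(2, Mul(4, I)), -3276) = Add(-3274, Mul(4, I))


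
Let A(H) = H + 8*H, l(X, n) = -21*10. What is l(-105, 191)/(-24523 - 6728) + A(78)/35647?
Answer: 9808024/371334799 ≈ 0.026413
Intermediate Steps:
l(X, n) = -210
A(H) = 9*H
l(-105, 191)/(-24523 - 6728) + A(78)/35647 = -210/(-24523 - 6728) + (9*78)/35647 = -210/(-31251) + 702*(1/35647) = -210*(-1/31251) + 702/35647 = 70/10417 + 702/35647 = 9808024/371334799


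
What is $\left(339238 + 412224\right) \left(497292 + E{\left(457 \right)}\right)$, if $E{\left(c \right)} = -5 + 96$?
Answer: $373764423946$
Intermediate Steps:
$E{\left(c \right)} = 91$
$\left(339238 + 412224\right) \left(497292 + E{\left(457 \right)}\right) = \left(339238 + 412224\right) \left(497292 + 91\right) = 751462 \cdot 497383 = 373764423946$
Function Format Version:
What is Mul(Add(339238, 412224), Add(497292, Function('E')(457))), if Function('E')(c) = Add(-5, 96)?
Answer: 373764423946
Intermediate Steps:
Function('E')(c) = 91
Mul(Add(339238, 412224), Add(497292, Function('E')(457))) = Mul(Add(339238, 412224), Add(497292, 91)) = Mul(751462, 497383) = 373764423946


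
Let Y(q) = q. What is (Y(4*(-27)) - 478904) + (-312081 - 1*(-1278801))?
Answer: 487708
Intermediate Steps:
(Y(4*(-27)) - 478904) + (-312081 - 1*(-1278801)) = (4*(-27) - 478904) + (-312081 - 1*(-1278801)) = (-108 - 478904) + (-312081 + 1278801) = -479012 + 966720 = 487708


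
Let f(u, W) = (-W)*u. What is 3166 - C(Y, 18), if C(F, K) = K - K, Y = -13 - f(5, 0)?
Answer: 3166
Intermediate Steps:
f(u, W) = -W*u
Y = -13 (Y = -13 - (-1)*0*5 = -13 - 1*0 = -13 + 0 = -13)
C(F, K) = 0
3166 - C(Y, 18) = 3166 - 1*0 = 3166 + 0 = 3166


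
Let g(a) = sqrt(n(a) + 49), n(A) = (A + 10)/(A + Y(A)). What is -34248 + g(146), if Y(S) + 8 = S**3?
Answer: -34248 + sqrt(118656677154367)/1556137 ≈ -34241.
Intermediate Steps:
Y(S) = -8 + S**3
n(A) = (10 + A)/(-8 + A + A**3) (n(A) = (A + 10)/(A + (-8 + A**3)) = (10 + A)/(-8 + A + A**3))
g(a) = sqrt(49 + (10 + a)/(-8 + a + a**3)) (g(a) = sqrt((10 + a)/(-8 + a + a**3) + 49) = sqrt(49 + (10 + a)/(-8 + a + a**3)))
-34248 + g(146) = -34248 + sqrt((-382 + 49*146**3 + 50*146)/(-8 + 146 + 146**3)) = -34248 + sqrt((-382 + 49*3112136 + 7300)/(-8 + 146 + 3112136)) = -34248 + sqrt((-382 + 152494664 + 7300)/3112274) = -34248 + sqrt((1/3112274)*152501582) = -34248 + sqrt(76250791/1556137) = -34248 + sqrt(118656677154367)/1556137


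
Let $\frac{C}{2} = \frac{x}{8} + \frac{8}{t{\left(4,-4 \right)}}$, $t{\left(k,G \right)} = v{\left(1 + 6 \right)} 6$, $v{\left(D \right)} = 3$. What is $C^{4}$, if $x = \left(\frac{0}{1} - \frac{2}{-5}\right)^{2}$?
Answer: $\frac{1908029761}{2562890625} \approx 0.74448$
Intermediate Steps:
$t{\left(k,G \right)} = 18$ ($t{\left(k,G \right)} = 3 \cdot 6 = 18$)
$x = \frac{4}{25}$ ($x = \left(0 \cdot 1 - - \frac{2}{5}\right)^{2} = \left(0 + \frac{2}{5}\right)^{2} = \left(\frac{2}{5}\right)^{2} = \frac{4}{25} \approx 0.16$)
$C = \frac{209}{225}$ ($C = 2 \left(\frac{4}{25 \cdot 8} + \frac{8}{18}\right) = 2 \left(\frac{4}{25} \cdot \frac{1}{8} + 8 \cdot \frac{1}{18}\right) = 2 \left(\frac{1}{50} + \frac{4}{9}\right) = 2 \cdot \frac{209}{450} = \frac{209}{225} \approx 0.92889$)
$C^{4} = \left(\frac{209}{225}\right)^{4} = \frac{1908029761}{2562890625}$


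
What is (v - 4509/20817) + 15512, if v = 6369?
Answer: 16870084/771 ≈ 21881.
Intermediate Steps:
(v - 4509/20817) + 15512 = (6369 - 4509/20817) + 15512 = (6369 - 4509*1/20817) + 15512 = (6369 - 167/771) + 15512 = 4910332/771 + 15512 = 16870084/771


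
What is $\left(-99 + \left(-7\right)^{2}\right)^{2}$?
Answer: $2500$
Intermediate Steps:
$\left(-99 + \left(-7\right)^{2}\right)^{2} = \left(-99 + 49\right)^{2} = \left(-50\right)^{2} = 2500$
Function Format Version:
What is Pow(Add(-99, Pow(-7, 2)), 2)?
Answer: 2500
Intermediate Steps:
Pow(Add(-99, Pow(-7, 2)), 2) = Pow(Add(-99, 49), 2) = Pow(-50, 2) = 2500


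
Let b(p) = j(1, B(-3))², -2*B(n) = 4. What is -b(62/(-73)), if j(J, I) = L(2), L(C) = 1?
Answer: -1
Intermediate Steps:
B(n) = -2 (B(n) = -½*4 = -2)
j(J, I) = 1
b(p) = 1 (b(p) = 1² = 1)
-b(62/(-73)) = -1*1 = -1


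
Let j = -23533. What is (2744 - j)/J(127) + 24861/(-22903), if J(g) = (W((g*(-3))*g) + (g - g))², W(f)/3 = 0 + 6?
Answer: 197922389/2473524 ≈ 80.016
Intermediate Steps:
W(f) = 18 (W(f) = 3*(0 + 6) = 3*6 = 18)
J(g) = 324 (J(g) = (18 + (g - g))² = (18 + 0)² = 18² = 324)
(2744 - j)/J(127) + 24861/(-22903) = (2744 - 1*(-23533))/324 + 24861/(-22903) = (2744 + 23533)*(1/324) + 24861*(-1/22903) = 26277*(1/324) - 24861/22903 = 8759/108 - 24861/22903 = 197922389/2473524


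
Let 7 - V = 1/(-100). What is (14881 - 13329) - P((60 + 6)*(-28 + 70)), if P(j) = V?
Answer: 154499/100 ≈ 1545.0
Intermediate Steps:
V = 701/100 (V = 7 - 1/(-100) = 7 - 1*(-1/100) = 7 + 1/100 = 701/100 ≈ 7.0100)
P(j) = 701/100
(14881 - 13329) - P((60 + 6)*(-28 + 70)) = (14881 - 13329) - 1*701/100 = 1552 - 701/100 = 154499/100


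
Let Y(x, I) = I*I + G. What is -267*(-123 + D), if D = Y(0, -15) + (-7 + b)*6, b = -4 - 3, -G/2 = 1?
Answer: -4272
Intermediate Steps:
G = -2 (G = -2*1 = -2)
b = -7
Y(x, I) = -2 + I**2 (Y(x, I) = I*I - 2 = I**2 - 2 = -2 + I**2)
D = 139 (D = (-2 + (-15)**2) + (-7 - 7)*6 = (-2 + 225) - 14*6 = 223 - 84 = 139)
-267*(-123 + D) = -267*(-123 + 139) = -267*16 = -4272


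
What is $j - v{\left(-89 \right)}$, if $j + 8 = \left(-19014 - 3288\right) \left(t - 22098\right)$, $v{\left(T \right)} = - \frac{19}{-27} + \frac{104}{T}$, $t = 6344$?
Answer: $\frac{844283718217}{2403} \approx 3.5135 \cdot 10^{8}$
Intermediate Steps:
$v{\left(T \right)} = \frac{19}{27} + \frac{104}{T}$ ($v{\left(T \right)} = \left(-19\right) \left(- \frac{1}{27}\right) + \frac{104}{T} = \frac{19}{27} + \frac{104}{T}$)
$j = 351345700$ ($j = -8 + \left(-19014 - 3288\right) \left(6344 - 22098\right) = -8 - -351345708 = -8 + 351345708 = 351345700$)
$j - v{\left(-89 \right)} = 351345700 - \left(\frac{19}{27} + \frac{104}{-89}\right) = 351345700 - \left(\frac{19}{27} + 104 \left(- \frac{1}{89}\right)\right) = 351345700 - \left(\frac{19}{27} - \frac{104}{89}\right) = 351345700 - - \frac{1117}{2403} = 351345700 + \frac{1117}{2403} = \frac{844283718217}{2403}$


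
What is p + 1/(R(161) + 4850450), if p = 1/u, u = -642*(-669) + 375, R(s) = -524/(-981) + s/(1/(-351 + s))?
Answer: 5149988597/2032561277155632 ≈ 2.5337e-6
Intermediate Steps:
R(s) = 524/981 + s*(-351 + s) (R(s) = -524*(-1/981) + s*(-351 + s) = 524/981 + s*(-351 + s))
u = 429873 (u = 429498 + 375 = 429873)
p = 1/429873 ≈ 2.3263e-6
p + 1/(R(161) + 4850450) = 1/429873 + 1/((524/981 + 161**2 - 351*161) + 4850450) = 1/429873 + 1/((524/981 + 25921 - 56511) + 4850450) = 1/429873 + 1/(-30008266/981 + 4850450) = 1/429873 + 1/(4728283184/981) = 1/429873 + 981/4728283184 = 5149988597/2032561277155632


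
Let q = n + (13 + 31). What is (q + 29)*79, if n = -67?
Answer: 474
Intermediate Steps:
q = -23 (q = -67 + (13 + 31) = -67 + 44 = -23)
(q + 29)*79 = (-23 + 29)*79 = 6*79 = 474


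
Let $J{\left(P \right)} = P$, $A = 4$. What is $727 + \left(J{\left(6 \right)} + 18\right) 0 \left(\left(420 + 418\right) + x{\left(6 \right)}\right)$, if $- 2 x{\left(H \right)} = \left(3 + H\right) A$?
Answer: $727$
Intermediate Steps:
$x{\left(H \right)} = -6 - 2 H$ ($x{\left(H \right)} = - \frac{\left(3 + H\right) 4}{2} = - \frac{12 + 4 H}{2} = -6 - 2 H$)
$727 + \left(J{\left(6 \right)} + 18\right) 0 \left(\left(420 + 418\right) + x{\left(6 \right)}\right) = 727 + \left(6 + 18\right) 0 \left(\left(420 + 418\right) - 18\right) = 727 + 24 \cdot 0 \left(838 - 18\right) = 727 + 0 \left(838 - 18\right) = 727 + 0 \cdot 820 = 727 + 0 = 727$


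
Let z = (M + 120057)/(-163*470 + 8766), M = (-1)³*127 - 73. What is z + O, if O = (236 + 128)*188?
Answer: 4642580751/67844 ≈ 68430.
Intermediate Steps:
O = 68432 (O = 364*188 = 68432)
M = -200 (M = -1*127 - 73 = -127 - 73 = -200)
z = -119857/67844 (z = (-200 + 120057)/(-163*470 + 8766) = 119857/(-76610 + 8766) = 119857/(-67844) = 119857*(-1/67844) = -119857/67844 ≈ -1.7667)
z + O = -119857/67844 + 68432 = 4642580751/67844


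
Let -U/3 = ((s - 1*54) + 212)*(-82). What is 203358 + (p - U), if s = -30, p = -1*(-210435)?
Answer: 382305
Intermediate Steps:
p = 210435
U = 31488 (U = -3*((-30 - 1*54) + 212)*(-82) = -3*((-30 - 54) + 212)*(-82) = -3*(-84 + 212)*(-82) = -384*(-82) = -3*(-10496) = 31488)
203358 + (p - U) = 203358 + (210435 - 1*31488) = 203358 + (210435 - 31488) = 203358 + 178947 = 382305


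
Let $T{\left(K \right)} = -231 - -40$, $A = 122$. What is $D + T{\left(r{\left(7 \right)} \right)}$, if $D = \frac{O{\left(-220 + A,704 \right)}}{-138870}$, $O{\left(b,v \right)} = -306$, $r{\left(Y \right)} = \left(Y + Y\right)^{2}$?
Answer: $- \frac{1473548}{7715} \approx -191.0$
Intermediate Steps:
$r{\left(Y \right)} = 4 Y^{2}$ ($r{\left(Y \right)} = \left(2 Y\right)^{2} = 4 Y^{2}$)
$T{\left(K \right)} = -191$ ($T{\left(K \right)} = -231 + 40 = -191$)
$D = \frac{17}{7715}$ ($D = - \frac{306}{-138870} = \left(-306\right) \left(- \frac{1}{138870}\right) = \frac{17}{7715} \approx 0.0022035$)
$D + T{\left(r{\left(7 \right)} \right)} = \frac{17}{7715} - 191 = - \frac{1473548}{7715}$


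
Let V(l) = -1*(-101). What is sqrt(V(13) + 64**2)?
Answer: sqrt(4197) ≈ 64.784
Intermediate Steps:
V(l) = 101
sqrt(V(13) + 64**2) = sqrt(101 + 64**2) = sqrt(101 + 4096) = sqrt(4197)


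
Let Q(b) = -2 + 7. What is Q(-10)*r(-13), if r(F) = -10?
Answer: -50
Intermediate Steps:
Q(b) = 5
Q(-10)*r(-13) = 5*(-10) = -50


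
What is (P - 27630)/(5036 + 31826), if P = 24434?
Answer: -1598/18431 ≈ -0.086702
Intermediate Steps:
(P - 27630)/(5036 + 31826) = (24434 - 27630)/(5036 + 31826) = -3196/36862 = -3196*1/36862 = -1598/18431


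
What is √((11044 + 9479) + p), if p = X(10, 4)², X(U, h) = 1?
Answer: 2*√5131 ≈ 143.26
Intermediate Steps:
p = 1 (p = 1² = 1)
√((11044 + 9479) + p) = √((11044 + 9479) + 1) = √(20523 + 1) = √20524 = 2*√5131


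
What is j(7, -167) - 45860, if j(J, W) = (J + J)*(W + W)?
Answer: -50536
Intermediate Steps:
j(J, W) = 4*J*W (j(J, W) = (2*J)*(2*W) = 4*J*W)
j(7, -167) - 45860 = 4*7*(-167) - 45860 = -4676 - 45860 = -50536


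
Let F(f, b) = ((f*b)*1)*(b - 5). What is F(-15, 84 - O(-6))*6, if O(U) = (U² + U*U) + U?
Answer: -21060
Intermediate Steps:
O(U) = U + 2*U² (O(U) = (U² + U²) + U = 2*U² + U = U + 2*U²)
F(f, b) = b*f*(-5 + b) (F(f, b) = ((b*f)*1)*(-5 + b) = (b*f)*(-5 + b) = b*f*(-5 + b))
F(-15, 84 - O(-6))*6 = ((84 - (-6)*(1 + 2*(-6)))*(-15)*(-5 + (84 - (-6)*(1 + 2*(-6)))))*6 = ((84 - (-6)*(1 - 12))*(-15)*(-5 + (84 - (-6)*(1 - 12))))*6 = ((84 - (-6)*(-11))*(-15)*(-5 + (84 - (-6)*(-11))))*6 = ((84 - 1*66)*(-15)*(-5 + (84 - 1*66)))*6 = ((84 - 66)*(-15)*(-5 + (84 - 66)))*6 = (18*(-15)*(-5 + 18))*6 = (18*(-15)*13)*6 = -3510*6 = -21060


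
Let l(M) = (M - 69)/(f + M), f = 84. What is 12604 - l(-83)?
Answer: 12756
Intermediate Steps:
l(M) = (-69 + M)/(84 + M) (l(M) = (M - 69)/(84 + M) = (-69 + M)/(84 + M))
12604 - l(-83) = 12604 - (-69 - 83)/(84 - 83) = 12604 - (-152)/1 = 12604 - (-152) = 12604 - 1*(-152) = 12604 + 152 = 12756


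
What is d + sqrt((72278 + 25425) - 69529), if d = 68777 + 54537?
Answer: 123314 + sqrt(28174) ≈ 1.2348e+5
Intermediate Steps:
d = 123314
d + sqrt((72278 + 25425) - 69529) = 123314 + sqrt((72278 + 25425) - 69529) = 123314 + sqrt(97703 - 69529) = 123314 + sqrt(28174)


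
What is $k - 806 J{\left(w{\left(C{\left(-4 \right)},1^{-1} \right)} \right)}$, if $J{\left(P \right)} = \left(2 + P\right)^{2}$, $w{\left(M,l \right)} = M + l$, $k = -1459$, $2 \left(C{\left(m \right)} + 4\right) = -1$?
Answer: $- \frac{6545}{2} \approx -3272.5$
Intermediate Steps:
$C{\left(m \right)} = - \frac{9}{2}$ ($C{\left(m \right)} = -4 + \frac{1}{2} \left(-1\right) = -4 - \frac{1}{2} = - \frac{9}{2}$)
$k - 806 J{\left(w{\left(C{\left(-4 \right)},1^{-1} \right)} \right)} = -1459 - 806 \left(2 - \left(\frac{9}{2} - 1^{-1}\right)\right)^{2} = -1459 - 806 \left(2 + \left(- \frac{9}{2} + 1\right)\right)^{2} = -1459 - 806 \left(2 - \frac{7}{2}\right)^{2} = -1459 - 806 \left(- \frac{3}{2}\right)^{2} = -1459 - \frac{3627}{2} = - \frac{6545}{2}$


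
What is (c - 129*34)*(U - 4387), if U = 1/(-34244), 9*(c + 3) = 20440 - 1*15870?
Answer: 1749209751133/102732 ≈ 1.7027e+7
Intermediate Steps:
c = 4543/9 (c = -3 + (20440 - 1*15870)/9 = -3 + (20440 - 15870)/9 = -3 + (1/9)*4570 = -3 + 4570/9 = 4543/9 ≈ 504.78)
U = -1/34244 ≈ -2.9202e-5
(c - 129*34)*(U - 4387) = (4543/9 - 129*34)*(-1/34244 - 4387) = (4543/9 - 4386)*(-150228429/34244) = -34931/9*(-150228429/34244) = 1749209751133/102732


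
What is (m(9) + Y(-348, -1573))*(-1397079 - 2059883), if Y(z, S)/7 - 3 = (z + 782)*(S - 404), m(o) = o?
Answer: 20762845640352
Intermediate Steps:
Y(z, S) = 21 + 7*(-404 + S)*(782 + z) (Y(z, S) = 21 + 7*((z + 782)*(S - 404)) = 21 + 7*((782 + z)*(-404 + S)) = 21 + 7*((-404 + S)*(782 + z)) = 21 + 7*(-404 + S)*(782 + z))
(m(9) + Y(-348, -1573))*(-1397079 - 2059883) = (9 + (-2211475 - 2828*(-348) + 5474*(-1573) + 7*(-1573)*(-348)))*(-1397079 - 2059883) = (9 + (-2211475 + 984144 - 8610602 + 3831828))*(-3456962) = (9 - 6006105)*(-3456962) = -6006096*(-3456962) = 20762845640352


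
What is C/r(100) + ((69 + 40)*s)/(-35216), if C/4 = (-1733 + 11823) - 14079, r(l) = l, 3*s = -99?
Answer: -140386699/880400 ≈ -159.46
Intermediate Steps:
s = -33 (s = (⅓)*(-99) = -33)
C = -15956 (C = 4*((-1733 + 11823) - 14079) = 4*(10090 - 14079) = 4*(-3989) = -15956)
C/r(100) + ((69 + 40)*s)/(-35216) = -15956/100 + ((69 + 40)*(-33))/(-35216) = -15956*1/100 + (109*(-33))*(-1/35216) = -3989/25 - 3597*(-1/35216) = -3989/25 + 3597/35216 = -140386699/880400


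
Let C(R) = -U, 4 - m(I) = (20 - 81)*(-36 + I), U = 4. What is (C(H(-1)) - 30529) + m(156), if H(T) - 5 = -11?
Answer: -23209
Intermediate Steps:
H(T) = -6 (H(T) = 5 - 11 = -6)
m(I) = -2192 + 61*I (m(I) = 4 - (20 - 81)*(-36 + I) = 4 - (-61)*(-36 + I) = 4 - (2196 - 61*I) = 4 + (-2196 + 61*I) = -2192 + 61*I)
C(R) = -4 (C(R) = -1*4 = -4)
(C(H(-1)) - 30529) + m(156) = (-4 - 30529) + (-2192 + 61*156) = -30533 + (-2192 + 9516) = -30533 + 7324 = -23209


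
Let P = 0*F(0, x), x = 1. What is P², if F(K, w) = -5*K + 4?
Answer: 0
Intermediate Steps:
F(K, w) = 4 - 5*K
P = 0 (P = 0*(4 - 5*0) = 0*(4 + 0) = 0*4 = 0)
P² = 0² = 0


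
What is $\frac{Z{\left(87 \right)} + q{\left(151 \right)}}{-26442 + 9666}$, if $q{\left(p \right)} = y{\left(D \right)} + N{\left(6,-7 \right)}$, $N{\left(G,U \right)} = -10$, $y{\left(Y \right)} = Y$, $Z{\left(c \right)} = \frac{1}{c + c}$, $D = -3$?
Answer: $\frac{2261}{2919024} \approx 0.00077457$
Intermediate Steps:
$Z{\left(c \right)} = \frac{1}{2 c}$
$q{\left(p \right)} = -13$ ($q{\left(p \right)} = -3 - 10 = -13$)
$\frac{Z{\left(87 \right)} + q{\left(151 \right)}}{-26442 + 9666} = \frac{\frac{1}{2 \cdot 87} - 13}{-26442 + 9666} = \frac{\frac{1}{2} \cdot \frac{1}{87} - 13}{-16776} = \left(\frac{1}{174} - 13\right) \left(- \frac{1}{16776}\right) = \left(- \frac{2261}{174}\right) \left(- \frac{1}{16776}\right) = \frac{2261}{2919024}$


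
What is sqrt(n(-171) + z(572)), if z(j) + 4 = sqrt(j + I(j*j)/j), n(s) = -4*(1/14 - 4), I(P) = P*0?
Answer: sqrt(574 + 98*sqrt(143))/7 ≈ 5.9692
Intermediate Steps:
I(P) = 0
n(s) = 110/7 (n(s) = -4*(1/14 - 4) = -4*(-55/14) = 110/7)
z(j) = -4 + sqrt(j) (z(j) = -4 + sqrt(j + 0/j) = -4 + sqrt(j + 0) = -4 + sqrt(j))
sqrt(n(-171) + z(572)) = sqrt(110/7 + (-4 + sqrt(572))) = sqrt(110/7 + (-4 + 2*sqrt(143))) = sqrt(82/7 + 2*sqrt(143))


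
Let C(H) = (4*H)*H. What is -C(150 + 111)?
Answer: -272484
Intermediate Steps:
C(H) = 4*H²
-C(150 + 111) = -4*(150 + 111)² = -4*261² = -4*68121 = -1*272484 = -272484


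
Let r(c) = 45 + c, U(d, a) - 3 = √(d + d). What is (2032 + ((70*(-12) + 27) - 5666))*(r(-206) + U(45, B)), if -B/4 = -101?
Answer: 702626 - 13341*√10 ≈ 6.6044e+5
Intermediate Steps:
B = 404 (B = -4*(-101) = 404)
U(d, a) = 3 + √2*√d (U(d, a) = 3 + √(d + d) = 3 + √(2*d) = 3 + √2*√d)
(2032 + ((70*(-12) + 27) - 5666))*(r(-206) + U(45, B)) = (2032 + ((70*(-12) + 27) - 5666))*((45 - 206) + (3 + √2*√45)) = (2032 + ((-840 + 27) - 5666))*(-161 + (3 + √2*(3*√5))) = (2032 + (-813 - 5666))*(-161 + (3 + 3*√10)) = (2032 - 6479)*(-158 + 3*√10) = -4447*(-158 + 3*√10) = 702626 - 13341*√10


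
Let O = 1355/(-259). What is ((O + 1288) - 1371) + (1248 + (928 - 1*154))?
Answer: 500846/259 ≈ 1933.8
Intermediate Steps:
O = -1355/259 (O = 1355*(-1/259) = -1355/259 ≈ -5.2317)
((O + 1288) - 1371) + (1248 + (928 - 1*154)) = ((-1355/259 + 1288) - 1371) + (1248 + (928 - 1*154)) = (332237/259 - 1371) + (1248 + (928 - 154)) = -22852/259 + (1248 + 774) = -22852/259 + 2022 = 500846/259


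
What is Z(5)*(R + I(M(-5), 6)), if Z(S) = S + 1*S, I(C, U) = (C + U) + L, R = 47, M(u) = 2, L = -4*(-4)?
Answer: 710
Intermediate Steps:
L = 16
I(C, U) = 16 + C + U (I(C, U) = (C + U) + 16 = 16 + C + U)
Z(S) = 2*S (Z(S) = S + S = 2*S)
Z(5)*(R + I(M(-5), 6)) = (2*5)*(47 + (16 + 2 + 6)) = 10*(47 + 24) = 10*71 = 710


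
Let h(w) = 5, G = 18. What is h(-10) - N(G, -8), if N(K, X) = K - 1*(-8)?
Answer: -21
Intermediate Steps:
N(K, X) = 8 + K (N(K, X) = K + 8 = 8 + K)
h(-10) - N(G, -8) = 5 - (8 + 18) = 5 - 1*26 = 5 - 26 = -21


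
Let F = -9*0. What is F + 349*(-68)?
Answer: -23732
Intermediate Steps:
F = 0
F + 349*(-68) = 0 + 349*(-68) = 0 - 23732 = -23732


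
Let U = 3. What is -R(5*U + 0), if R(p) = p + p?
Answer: -30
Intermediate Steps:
R(p) = 2*p
-R(5*U + 0) = -2*(5*3 + 0) = -2*(15 + 0) = -2*15 = -1*30 = -30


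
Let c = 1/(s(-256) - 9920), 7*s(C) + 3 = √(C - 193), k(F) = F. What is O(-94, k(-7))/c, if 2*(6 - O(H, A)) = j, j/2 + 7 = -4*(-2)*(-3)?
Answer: -2569391/7 + 37*I*√449/7 ≈ -3.6706e+5 + 112.0*I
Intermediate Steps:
j = -62 (j = -14 + 2*(-4*(-2)*(-3)) = -14 + 2*(8*(-3)) = -14 + 2*(-24) = -14 - 48 = -62)
O(H, A) = 37 (O(H, A) = 6 - ½*(-62) = 6 + 31 = 37)
s(C) = -3/7 + √(-193 + C)/7 (s(C) = -3/7 + √(C - 193)/7 = -3/7 + √(-193 + C)/7)
c = 1/(-69443/7 + I*√449/7) (c = 1/((-3/7 + √(-193 - 256)/7) - 9920) = 1/((-3/7 + √(-449)/7) - 9920) = 1/((-3/7 + (I*√449)/7) - 9920) = 1/((-3/7 + I*√449/7) - 9920) = 1/(-69443/7 + I*√449/7) ≈ -0.0001008 - 3.08e-8*I)
O(-94, k(-7))/c = 37/(-486101/4822330698 - 7*I*√449/4822330698)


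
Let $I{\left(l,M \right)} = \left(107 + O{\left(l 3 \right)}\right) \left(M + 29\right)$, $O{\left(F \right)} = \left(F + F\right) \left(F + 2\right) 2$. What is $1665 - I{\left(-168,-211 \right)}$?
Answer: $184210963$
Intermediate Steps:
$O{\left(F \right)} = 4 F \left(2 + F\right)$ ($O{\left(F \right)} = 2 F \left(2 + F\right) 2 = 4 F \left(2 + F\right)$)
$I{\left(l,M \right)} = \left(29 + M\right) \left(107 + 12 l \left(2 + 3 l\right)\right)$ ($I{\left(l,M \right)} = \left(107 + 4 l 3 \left(2 + l 3\right)\right) \left(M + 29\right) = \left(107 + 4 \cdot 3 l \left(2 + 3 l\right)\right) \left(29 + M\right) = \left(107 + 12 l \left(2 + 3 l\right)\right) \left(29 + M\right) = \left(29 + M\right) \left(107 + 12 l \left(2 + 3 l\right)\right)$)
$1665 - I{\left(-168,-211 \right)} = 1665 - \left(3103 + 107 \left(-211\right) + 348 \left(-168\right) \left(2 + 3 \left(-168\right)\right) + 12 \left(-211\right) \left(-168\right) \left(2 + 3 \left(-168\right)\right)\right) = 1665 - \left(3103 - 22577 + 348 \left(-168\right) \left(2 - 504\right) + 12 \left(-211\right) \left(-168\right) \left(2 - 504\right)\right) = 1665 - \left(3103 - 22577 + 348 \left(-168\right) \left(-502\right) + 12 \left(-211\right) \left(-168\right) \left(-502\right)\right) = 1665 - \left(3103 - 22577 + 29348928 - 213538752\right) = 1665 - -184209298 = 1665 + 184209298 = 184210963$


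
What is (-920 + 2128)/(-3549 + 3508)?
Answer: -1208/41 ≈ -29.463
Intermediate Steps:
(-920 + 2128)/(-3549 + 3508) = 1208/(-41) = 1208*(-1/41) = -1208/41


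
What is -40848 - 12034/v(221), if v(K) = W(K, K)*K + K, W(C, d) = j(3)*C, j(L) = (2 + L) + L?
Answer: -15969496786/390949 ≈ -40848.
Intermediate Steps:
j(L) = 2 + 2*L
W(C, d) = 8*C (W(C, d) = (2 + 2*3)*C = (2 + 6)*C = 8*C)
v(K) = K + 8*K² (v(K) = (8*K)*K + K = 8*K² + K = K + 8*K²)
-40848 - 12034/v(221) = -40848 - 12034*1/(221*(1 + 8*221)) = -40848 - 12034*1/(221*(1 + 1768)) = -40848 - 12034/(221*1769) = -40848 - 12034/390949 = -15969496786/390949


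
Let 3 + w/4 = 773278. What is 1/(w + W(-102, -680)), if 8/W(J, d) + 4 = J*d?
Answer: 17339/53631260902 ≈ 3.2330e-7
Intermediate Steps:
w = 3093100 (w = -12 + 4*773278 = -12 + 3093112 = 3093100)
W(J, d) = 8/(-4 + J*d)
1/(w + W(-102, -680)) = 1/(3093100 + 8/(-4 - 102*(-680))) = 1/(3093100 + 8/(-4 + 69360)) = 1/(3093100 + 8/69356) = 1/(3093100 + 8*(1/69356)) = 1/(3093100 + 2/17339) = 1/(53631260902/17339) = 17339/53631260902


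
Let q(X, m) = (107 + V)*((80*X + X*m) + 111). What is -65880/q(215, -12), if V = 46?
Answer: -7320/250427 ≈ -0.029230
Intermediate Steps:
q(X, m) = 16983 + 12240*X + 153*X*m (q(X, m) = (107 + 46)*((80*X + X*m) + 111) = 153*(111 + 80*X + X*m) = 16983 + 12240*X + 153*X*m)
-65880/q(215, -12) = -65880/(16983 + 12240*215 + 153*215*(-12)) = -65880/(16983 + 2631600 - 394740) = -65880/2253843 = -65880*1/2253843 = -7320/250427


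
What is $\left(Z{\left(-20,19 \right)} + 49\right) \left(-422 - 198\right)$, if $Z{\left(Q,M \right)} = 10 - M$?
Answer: $-24800$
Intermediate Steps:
$\left(Z{\left(-20,19 \right)} + 49\right) \left(-422 - 198\right) = \left(\left(10 - 19\right) + 49\right) \left(-422 - 198\right) = \left(\left(10 - 19\right) + 49\right) \left(-620\right) = \left(-9 + 49\right) \left(-620\right) = 40 \left(-620\right) = -24800$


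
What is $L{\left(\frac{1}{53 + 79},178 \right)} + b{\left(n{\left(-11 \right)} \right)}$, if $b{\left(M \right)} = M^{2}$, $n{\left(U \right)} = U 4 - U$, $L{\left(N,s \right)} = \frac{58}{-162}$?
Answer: $\frac{88180}{81} \approx 1088.6$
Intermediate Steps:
$L{\left(N,s \right)} = - \frac{29}{81}$ ($L{\left(N,s \right)} = 58 \left(- \frac{1}{162}\right) = - \frac{29}{81}$)
$n{\left(U \right)} = 3 U$ ($n{\left(U \right)} = 4 U - U = 3 U$)
$L{\left(\frac{1}{53 + 79},178 \right)} + b{\left(n{\left(-11 \right)} \right)} = - \frac{29}{81} + \left(3 \left(-11\right)\right)^{2} = - \frac{29}{81} + \left(-33\right)^{2} = - \frac{29}{81} + 1089 = \frac{88180}{81}$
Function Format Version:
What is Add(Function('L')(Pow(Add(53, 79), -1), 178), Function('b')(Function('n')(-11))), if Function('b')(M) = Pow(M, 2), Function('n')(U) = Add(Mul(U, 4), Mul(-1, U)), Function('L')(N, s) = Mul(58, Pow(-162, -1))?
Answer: Rational(88180, 81) ≈ 1088.6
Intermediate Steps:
Function('L')(N, s) = Rational(-29, 81) (Function('L')(N, s) = Mul(58, Rational(-1, 162)) = Rational(-29, 81))
Function('n')(U) = Mul(3, U) (Function('n')(U) = Add(Mul(4, U), Mul(-1, U)) = Mul(3, U))
Add(Function('L')(Pow(Add(53, 79), -1), 178), Function('b')(Function('n')(-11))) = Add(Rational(-29, 81), Pow(Mul(3, -11), 2)) = Add(Rational(-29, 81), Pow(-33, 2)) = Add(Rational(-29, 81), 1089) = Rational(88180, 81)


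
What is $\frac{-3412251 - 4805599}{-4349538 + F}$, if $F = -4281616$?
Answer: $\frac{4108925}{4315577} \approx 0.95212$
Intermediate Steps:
$\frac{-3412251 - 4805599}{-4349538 + F} = \frac{-3412251 - 4805599}{-4349538 - 4281616} = - \frac{8217850}{-8631154} = \left(-8217850\right) \left(- \frac{1}{8631154}\right) = \frac{4108925}{4315577}$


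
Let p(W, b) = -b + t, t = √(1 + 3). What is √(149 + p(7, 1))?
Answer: 5*√6 ≈ 12.247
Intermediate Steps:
t = 2 (t = √4 = 2)
p(W, b) = 2 - b (p(W, b) = -b + 2 = 2 - b)
√(149 + p(7, 1)) = √(149 + (2 - 1*1)) = √(149 + (2 - 1)) = √(149 + 1) = √150 = 5*√6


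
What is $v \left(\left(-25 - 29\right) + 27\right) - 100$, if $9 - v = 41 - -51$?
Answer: $2141$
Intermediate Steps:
$v = -83$ ($v = 9 - \left(41 - -51\right) = 9 - \left(41 + 51\right) = 9 - 92 = -83$)
$v \left(\left(-25 - 29\right) + 27\right) - 100 = - 83 \left(\left(-25 - 29\right) + 27\right) - 100 = - 83 \left(-54 + 27\right) - 100 = \left(-83\right) \left(-27\right) - 100 = 2241 - 100 = 2141$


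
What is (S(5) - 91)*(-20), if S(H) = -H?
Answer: 1920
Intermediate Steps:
(S(5) - 91)*(-20) = (-1*5 - 91)*(-20) = (-5 - 91)*(-20) = -96*(-20) = 1920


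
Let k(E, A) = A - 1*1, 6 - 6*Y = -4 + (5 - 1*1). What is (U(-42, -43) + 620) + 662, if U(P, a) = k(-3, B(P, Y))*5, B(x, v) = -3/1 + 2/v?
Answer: 1272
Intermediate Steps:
Y = 1 (Y = 1 - (-4 + (5 - 1*1))/6 = 1 - (-4 + (5 - 1))/6 = 1 - (-4 + 4)/6 = 1 - ⅙*0 = 1 + 0 = 1)
B(x, v) = -3 + 2/v (B(x, v) = -3*1 + 2/v = -3 + 2/v)
k(E, A) = -1 + A (k(E, A) = A - 1 = -1 + A)
U(P, a) = -10 (U(P, a) = (-1 + (-3 + 2/1))*5 = (-1 + (-3 + 2*1))*5 = (-1 + (-3 + 2))*5 = (-1 - 1)*5 = -2*5 = -10)
(U(-42, -43) + 620) + 662 = (-10 + 620) + 662 = 610 + 662 = 1272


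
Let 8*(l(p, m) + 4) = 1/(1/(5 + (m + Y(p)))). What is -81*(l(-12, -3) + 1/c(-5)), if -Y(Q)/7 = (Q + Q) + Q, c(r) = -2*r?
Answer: -45117/20 ≈ -2255.9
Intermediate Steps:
Y(Q) = -21*Q (Y(Q) = -7*((Q + Q) + Q) = -7*(2*Q + Q) = -21*Q)
l(p, m) = -27/8 - 21*p/8 + m/8 (l(p, m) = -4 + 1/(8*(1/(5 + (m - 21*p)))) = -4 + 1/(8*(1/(5 + m - 21*p))) = -4 + (5 + m - 21*p)/8 = -4 + (5/8 - 21*p/8 + m/8) = -27/8 - 21*p/8 + m/8)
-81*(l(-12, -3) + 1/c(-5)) = -81*((-27/8 - 21/8*(-12) + (1/8)*(-3)) + 1/(-2*(-5))) = -81*((-27/8 + 63/2 - 3/8) + 1/10) = -81*(111/4 + 1/10) = -81*557/20 = -45117/20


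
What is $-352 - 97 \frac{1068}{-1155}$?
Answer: $- \frac{100988}{385} \approx -262.31$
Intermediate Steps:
$-352 - 97 \frac{1068}{-1155} = -352 - 97 \cdot 1068 \left(- \frac{1}{1155}\right) = -352 - - \frac{34532}{385} = -352 + \frac{34532}{385} = - \frac{100988}{385}$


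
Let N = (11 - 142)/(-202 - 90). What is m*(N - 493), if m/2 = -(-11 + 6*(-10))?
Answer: -10211575/146 ≈ -69942.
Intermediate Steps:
m = 142 (m = 2*(-(-11 + 6*(-10))) = 2*(-(-11 - 60)) = 2*(-1*(-71)) = 2*71 = 142)
N = 131/292 (N = -131/(-292) = -131*(-1/292) = 131/292 ≈ 0.44863)
m*(N - 493) = 142*(131/292 - 493) = 142*(-143825/292) = -10211575/146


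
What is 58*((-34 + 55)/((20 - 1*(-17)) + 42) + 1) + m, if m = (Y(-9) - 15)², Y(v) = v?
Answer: 51304/79 ≈ 649.42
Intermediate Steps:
m = 576 (m = (-9 - 15)² = (-24)² = 576)
58*((-34 + 55)/((20 - 1*(-17)) + 42) + 1) + m = 58*((-34 + 55)/((20 - 1*(-17)) + 42) + 1) + 576 = 58*(21/((20 + 17) + 42) + 1) + 576 = 58*(21/(37 + 42) + 1) + 576 = 58*(21/79 + 1) + 576 = 58*(100/79) + 576 = 5800/79 + 576 = 51304/79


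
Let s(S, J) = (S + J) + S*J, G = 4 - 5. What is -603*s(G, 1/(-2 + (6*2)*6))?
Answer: 603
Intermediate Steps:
G = -1
s(S, J) = J + S + J*S (s(S, J) = (J + S) + J*S = J + S + J*S)
-603*s(G, 1/(-2 + (6*2)*6)) = -603*(1/(-2 + (6*2)*6) - 1 - 1/(-2 + (6*2)*6)) = -603*(1/(-2 + 12*6) - 1 - 1/(-2 + 12*6)) = -603*(1/(-2 + 72) - 1 - 1/(-2 + 72)) = -603*(1/70 - 1 - 1/70) = -603*(-1) = 603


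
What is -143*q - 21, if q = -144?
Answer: 20571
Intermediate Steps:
-143*q - 21 = -143*(-144) - 21 = 20592 - 21 = 20571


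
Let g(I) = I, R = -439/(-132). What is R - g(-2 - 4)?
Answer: 1231/132 ≈ 9.3258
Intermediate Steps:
R = 439/132 (R = -439*(-1/132) = 439/132 ≈ 3.3258)
R - g(-2 - 4) = 439/132 - (-2 - 4) = 439/132 - 1*(-6) = 439/132 + 6 = 1231/132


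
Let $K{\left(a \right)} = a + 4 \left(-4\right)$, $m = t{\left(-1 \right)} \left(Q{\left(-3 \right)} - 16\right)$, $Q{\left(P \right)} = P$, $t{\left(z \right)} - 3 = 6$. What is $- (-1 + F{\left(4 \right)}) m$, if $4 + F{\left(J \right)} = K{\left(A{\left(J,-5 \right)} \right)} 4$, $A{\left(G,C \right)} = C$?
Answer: $-15219$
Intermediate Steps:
$t{\left(z \right)} = 9$ ($t{\left(z \right)} = 3 + 6 = 9$)
$m = -171$ ($m = 9 \left(-3 - 16\right) = 9 \left(-19\right) = -171$)
$K{\left(a \right)} = -16 + a$ ($K{\left(a \right)} = a - 16 = -16 + a$)
$F{\left(J \right)} = -88$ ($F{\left(J \right)} = -4 + \left(-16 - 5\right) 4 = -4 - 84 = -88$)
$- (-1 + F{\left(4 \right)}) m = - (-1 - 88) \left(-171\right) = \left(-1\right) \left(-89\right) \left(-171\right) = 89 \left(-171\right) = -15219$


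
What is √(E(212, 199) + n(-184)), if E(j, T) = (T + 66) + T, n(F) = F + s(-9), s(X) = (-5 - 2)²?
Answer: √329 ≈ 18.138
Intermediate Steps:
s(X) = 49 (s(X) = (-7)² = 49)
n(F) = 49 + F (n(F) = F + 49 = 49 + F)
E(j, T) = 66 + 2*T (E(j, T) = (66 + T) + T = 66 + 2*T)
√(E(212, 199) + n(-184)) = √((66 + 2*199) + (49 - 184)) = √((66 + 398) - 135) = √(464 - 135) = √329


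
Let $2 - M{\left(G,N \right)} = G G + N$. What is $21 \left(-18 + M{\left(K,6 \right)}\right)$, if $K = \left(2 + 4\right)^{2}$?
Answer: $-27678$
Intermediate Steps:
$K = 36$ ($K = 6^{2} = 36$)
$M{\left(G,N \right)} = 2 - N - G^{2}$ ($M{\left(G,N \right)} = 2 - \left(G G + N\right) = 2 - \left(G^{2} + N\right) = 2 - \left(N + G^{2}\right) = 2 - N - G^{2}$)
$21 \left(-18 + M{\left(K,6 \right)}\right) = 21 \left(-18 - 1300\right) = 21 \left(-1318\right) = -27678$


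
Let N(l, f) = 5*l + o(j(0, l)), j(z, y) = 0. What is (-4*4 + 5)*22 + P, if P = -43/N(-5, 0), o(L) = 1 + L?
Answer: -5765/24 ≈ -240.21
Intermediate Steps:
N(l, f) = 1 + 5*l (N(l, f) = 5*l + (1 + 0) = 5*l + 1 = 1 + 5*l)
P = 43/24 (P = -43/(1 + 5*(-5)) = -43/(1 - 25) = -43/(-24) = -43*(-1/24) = 43/24 ≈ 1.7917)
(-4*4 + 5)*22 + P = (-4*4 + 5)*22 + 43/24 = (-16 + 5)*22 + 43/24 = -11*22 + 43/24 = -242 + 43/24 = -5765/24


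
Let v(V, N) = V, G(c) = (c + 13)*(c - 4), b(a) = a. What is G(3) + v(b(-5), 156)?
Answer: -21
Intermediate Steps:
G(c) = (-4 + c)*(13 + c) (G(c) = (13 + c)*(-4 + c) = (-4 + c)*(13 + c))
G(3) + v(b(-5), 156) = (-52 + 3**2 + 9*3) - 5 = (-52 + 9 + 27) - 5 = -16 - 5 = -21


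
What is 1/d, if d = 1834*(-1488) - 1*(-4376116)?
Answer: 1/1647124 ≈ 6.0712e-7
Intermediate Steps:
d = 1647124 (d = -2728992 + 4376116 = 1647124)
1/d = 1/1647124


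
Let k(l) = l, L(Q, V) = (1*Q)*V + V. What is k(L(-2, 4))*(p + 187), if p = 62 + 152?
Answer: -1604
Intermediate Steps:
L(Q, V) = V + Q*V (L(Q, V) = Q*V + V = V + Q*V)
p = 214
k(L(-2, 4))*(p + 187) = (4*(1 - 2))*(214 + 187) = (4*(-1))*401 = -4*401 = -1604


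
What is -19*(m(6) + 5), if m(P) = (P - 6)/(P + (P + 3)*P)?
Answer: -95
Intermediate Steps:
m(P) = (-6 + P)/(P + P*(3 + P)) (m(P) = (-6 + P)/(P + (3 + P)*P) = (-6 + P)/(P + P*(3 + P)))
-19*(m(6) + 5) = -19*((-6 + 6)/(6*(4 + 6)) + 5) = -19*((⅙)*0/10 + 5) = -19*((⅙)*(⅒)*0 + 5) = -19*(0 + 5) = -19*5 = -95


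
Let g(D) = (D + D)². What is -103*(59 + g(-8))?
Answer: -32445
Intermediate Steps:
g(D) = 4*D² (g(D) = (2*D)² = 4*D²)
-103*(59 + g(-8)) = -103*(59 + 4*(-8)²) = -103*(59 + 4*64) = -103*(59 + 256) = -103*315 = -32445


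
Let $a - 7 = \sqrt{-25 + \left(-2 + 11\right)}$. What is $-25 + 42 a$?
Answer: $269 + 168 i \approx 269.0 + 168.0 i$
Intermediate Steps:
$a = 7 + 4 i$ ($a = 7 + \sqrt{-25 + \left(-2 + 11\right)} = 7 + \sqrt{-25 + 9} = 7 + \sqrt{-16} = 7 + 4 i \approx 7.0 + 4.0 i$)
$-25 + 42 a = -25 + 42 \left(7 + 4 i\right) = -25 + \left(294 + 168 i\right) = 269 + 168 i$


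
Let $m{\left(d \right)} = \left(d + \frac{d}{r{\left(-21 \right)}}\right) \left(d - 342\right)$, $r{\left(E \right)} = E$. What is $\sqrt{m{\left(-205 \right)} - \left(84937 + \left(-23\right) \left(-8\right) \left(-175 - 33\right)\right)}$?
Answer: $\frac{\sqrt{26517435}}{21} \approx 245.21$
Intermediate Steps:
$m{\left(d \right)} = \frac{20 d \left(-342 + d\right)}{21}$ ($m{\left(d \right)} = \left(d + \frac{d}{-21}\right) \left(d - 342\right) = \left(d + d \left(- \frac{1}{21}\right)\right) \left(-342 + d\right) = \left(d - \frac{d}{21}\right) \left(-342 + d\right) = \frac{20 d}{21} \left(-342 + d\right) = \frac{20 d \left(-342 + d\right)}{21}$)
$\sqrt{m{\left(-205 \right)} - \left(84937 + \left(-23\right) \left(-8\right) \left(-175 - 33\right)\right)} = \sqrt{\frac{20}{21} \left(-205\right) \left(-342 - 205\right) - \left(84937 + \left(-23\right) \left(-8\right) \left(-175 - 33\right)\right)} = \sqrt{\frac{20}{21} \left(-205\right) \left(-547\right) - \left(84937 + 184 \left(-208\right)\right)} = \sqrt{\frac{2242700}{21} - 46665} = \sqrt{\frac{1262735}{21}} = \frac{\sqrt{26517435}}{21}$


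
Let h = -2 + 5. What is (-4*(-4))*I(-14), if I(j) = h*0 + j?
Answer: -224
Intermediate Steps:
h = 3
I(j) = j (I(j) = 3*0 + j = 0 + j = j)
(-4*(-4))*I(-14) = -4*(-4)*(-14) = 16*(-14) = -224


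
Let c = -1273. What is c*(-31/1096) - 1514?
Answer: -1619881/1096 ≈ -1478.0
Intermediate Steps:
c*(-31/1096) - 1514 = -(-39463)/1096 - 1514 = -1273*(-31/1096) - 1514 = 39463/1096 - 1514 = -1619881/1096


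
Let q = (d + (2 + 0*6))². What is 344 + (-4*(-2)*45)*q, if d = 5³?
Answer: 5806784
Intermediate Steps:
d = 125
q = 16129 (q = (125 + (2 + 0*6))² = (125 + (2 + 0))² = (125 + 2)² = 127² = 16129)
344 + (-4*(-2)*45)*q = 344 + (-4*(-2)*45)*16129 = 344 + (8*45)*16129 = 344 + 360*16129 = 344 + 5806440 = 5806784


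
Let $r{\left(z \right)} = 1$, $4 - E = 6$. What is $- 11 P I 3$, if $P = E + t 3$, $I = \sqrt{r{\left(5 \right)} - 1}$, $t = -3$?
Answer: $0$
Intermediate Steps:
$E = -2$ ($E = 4 - 6 = -2$)
$I = 0$ ($I = \sqrt{1 - 1} = \sqrt{0} = 0$)
$P = -11$ ($P = -2 - 9 = -11$)
$- 11 P I 3 = \left(-11\right) \left(-11\right) 0 \cdot 3 = 121 \cdot 0 = 0$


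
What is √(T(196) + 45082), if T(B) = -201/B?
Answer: √8835871/14 ≈ 212.32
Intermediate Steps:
√(T(196) + 45082) = √(-201/196 + 45082) = √(8835871/196) = √8835871/14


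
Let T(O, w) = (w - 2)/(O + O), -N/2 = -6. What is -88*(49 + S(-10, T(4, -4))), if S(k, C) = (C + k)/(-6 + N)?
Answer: -12463/3 ≈ -4154.3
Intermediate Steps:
N = 12 (N = -2*(-6) = 12)
T(O, w) = (-2 + w)/(2*O) (T(O, w) = (-2 + w)/((2*O)) = (-2 + w)*(1/(2*O)) = (-2 + w)/(2*O))
S(k, C) = C/6 + k/6 (S(k, C) = (C + k)/(-6 + 12) = (C + k)/6 = (C + k)*(⅙) = C/6 + k/6)
-88*(49 + S(-10, T(4, -4))) = -88*(49 + (((½)*(-2 - 4)/4)/6 + (⅙)*(-10))) = -88*(49 + (((½)*(¼)*(-6))/6 - 5/3)) = -88*(49 + ((⅙)*(-¾) - 5/3)) = -88*(49 + (-⅛ - 5/3)) = -88*(49 - 43/24) = -88*1133/24 = -12463/3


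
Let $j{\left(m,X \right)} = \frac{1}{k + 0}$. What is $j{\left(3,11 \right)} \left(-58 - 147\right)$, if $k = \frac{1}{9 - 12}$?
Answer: $615$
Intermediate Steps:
$k = - \frac{1}{3}$ ($k = \frac{1}{-3} = - \frac{1}{3} \approx -0.33333$)
$j{\left(m,X \right)} = -3$ ($j{\left(m,X \right)} = \frac{1}{- \frac{1}{3} + 0} = \frac{1}{- \frac{1}{3}} = -3$)
$j{\left(3,11 \right)} \left(-58 - 147\right) = - 3 \left(-58 - 147\right) = \left(-3\right) \left(-205\right) = 615$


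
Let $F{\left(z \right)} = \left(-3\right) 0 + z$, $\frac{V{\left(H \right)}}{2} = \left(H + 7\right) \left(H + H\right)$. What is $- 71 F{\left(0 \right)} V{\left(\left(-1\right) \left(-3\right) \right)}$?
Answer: $0$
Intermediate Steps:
$V{\left(H \right)} = 4 H \left(7 + H\right)$ ($V{\left(H \right)} = 2 \left(H + 7\right) \left(H + H\right) = 2 \left(7 + H\right) 2 H = 2 \cdot 2 H \left(7 + H\right) = 4 H \left(7 + H\right)$)
$F{\left(z \right)} = z$ ($F{\left(z \right)} = 0 + z = z$)
$- 71 F{\left(0 \right)} V{\left(\left(-1\right) \left(-3\right) \right)} = \left(-71\right) 0 \cdot 4 \left(\left(-1\right) \left(-3\right)\right) \left(7 - -3\right) = 0 \cdot 4 \cdot 3 \left(7 + 3\right) = 0 \cdot 4 \cdot 3 \cdot 10 = 0 \cdot 120 = 0$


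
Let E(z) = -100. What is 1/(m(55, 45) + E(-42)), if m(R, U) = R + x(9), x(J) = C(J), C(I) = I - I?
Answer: -1/45 ≈ -0.022222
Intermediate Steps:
C(I) = 0
x(J) = 0
m(R, U) = R (m(R, U) = R + 0 = R)
1/(m(55, 45) + E(-42)) = 1/(55 - 100) = 1/(-45) = -1/45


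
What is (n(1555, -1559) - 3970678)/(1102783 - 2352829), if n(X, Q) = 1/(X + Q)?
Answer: 2268959/714312 ≈ 3.1764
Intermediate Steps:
n(X, Q) = 1/(Q + X)
(n(1555, -1559) - 3970678)/(1102783 - 2352829) = (1/(-1559 + 1555) - 3970678)/(1102783 - 2352829) = (1/(-4) - 3970678)/(-1250046) = (-¼ - 3970678)*(-1/1250046) = -15882713/4*(-1/1250046) = 2268959/714312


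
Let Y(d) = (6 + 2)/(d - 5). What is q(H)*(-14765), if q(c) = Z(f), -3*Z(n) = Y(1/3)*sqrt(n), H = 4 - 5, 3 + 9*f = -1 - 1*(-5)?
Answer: -59060/21 ≈ -2812.4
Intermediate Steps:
Y(d) = 8/(-5 + d)
f = 1/9 (f = -1/3 + (-1 - 1*(-5))/9 = -1/3 + (-1 + 5)/9 = -1/3 + (1/9)*4 = -1/3 + 4/9 = 1/9 ≈ 0.11111)
H = -1
Z(n) = 4*sqrt(n)/7 (Z(n) = -8/(-5 + 1/3)*sqrt(n)/3 = -8/(-14/3)*sqrt(n)/3 = -8*(-3/14)*sqrt(n)/3 = -(-4)*sqrt(n)/7 = 4*sqrt(n)/7)
q(c) = 4/21 (q(c) = 4*sqrt(1/9)/7 = (4/7)*(1/3) = 4/21)
q(H)*(-14765) = (4/21)*(-14765) = -59060/21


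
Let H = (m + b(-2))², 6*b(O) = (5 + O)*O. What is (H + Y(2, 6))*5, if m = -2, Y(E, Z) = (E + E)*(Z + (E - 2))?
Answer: 165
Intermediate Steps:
Y(E, Z) = 2*E*(-2 + E + Z) (Y(E, Z) = (2*E)*(Z + (-2 + E)) = (2*E)*(-2 + E + Z) = 2*E*(-2 + E + Z))
b(O) = O*(5 + O)/6 (b(O) = ((5 + O)*O)/6 = (O*(5 + O))/6 = O*(5 + O)/6)
H = 9 (H = (-2 + (⅙)*(-2)*(5 - 2))² = (-2 + (⅙)*(-2)*3)² = (-2 - 1)² = (-3)² = 9)
(H + Y(2, 6))*5 = (9 + 2*2*(-2 + 2 + 6))*5 = (9 + 2*2*6)*5 = (9 + 24)*5 = 33*5 = 165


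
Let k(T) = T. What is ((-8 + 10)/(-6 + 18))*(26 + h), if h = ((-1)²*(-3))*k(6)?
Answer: 4/3 ≈ 1.3333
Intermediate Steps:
h = -18 (h = ((-1)²*(-3))*6 = (1*(-3))*6 = -3*6 = -18)
((-8 + 10)/(-6 + 18))*(26 + h) = ((-8 + 10)/(-6 + 18))*(26 - 18) = (2/12)*8 = (2*(1/12))*8 = (⅙)*8 = 4/3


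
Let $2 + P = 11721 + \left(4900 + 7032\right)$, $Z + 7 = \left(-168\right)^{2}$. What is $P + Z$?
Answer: $51868$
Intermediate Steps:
$Z = 28217$ ($Z = -7 + \left(-168\right)^{2} = -7 + 28224 = 28217$)
$P = 23651$ ($P = -2 + \left(11721 + \left(4900 + 7032\right)\right) = -2 + \left(11721 + 11932\right) = -2 + 23653 = 23651$)
$P + Z = 23651 + 28217 = 51868$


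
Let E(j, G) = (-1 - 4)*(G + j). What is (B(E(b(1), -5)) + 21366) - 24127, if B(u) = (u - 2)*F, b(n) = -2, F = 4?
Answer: -2629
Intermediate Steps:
E(j, G) = -5*G - 5*j (E(j, G) = -5*(G + j) = -5*G - 5*j)
B(u) = -8 + 4*u (B(u) = (u - 2)*4 = (-2 + u)*4 = -8 + 4*u)
(B(E(b(1), -5)) + 21366) - 24127 = ((-8 + 4*(-5*(-5) - 5*(-2))) + 21366) - 24127 = ((-8 + 4*(25 + 10)) + 21366) - 24127 = ((-8 + 4*35) + 21366) - 24127 = ((-8 + 140) + 21366) - 24127 = (132 + 21366) - 24127 = 21498 - 24127 = -2629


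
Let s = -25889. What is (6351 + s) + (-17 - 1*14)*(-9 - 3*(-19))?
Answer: -21026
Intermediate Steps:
(6351 + s) + (-17 - 1*14)*(-9 - 3*(-19)) = (6351 - 25889) + (-17 - 1*14)*(-9 - 3*(-19)) = -19538 + (-17 - 14)*(-9 + 57) = -19538 - 31*48 = -19538 - 1488 = -21026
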